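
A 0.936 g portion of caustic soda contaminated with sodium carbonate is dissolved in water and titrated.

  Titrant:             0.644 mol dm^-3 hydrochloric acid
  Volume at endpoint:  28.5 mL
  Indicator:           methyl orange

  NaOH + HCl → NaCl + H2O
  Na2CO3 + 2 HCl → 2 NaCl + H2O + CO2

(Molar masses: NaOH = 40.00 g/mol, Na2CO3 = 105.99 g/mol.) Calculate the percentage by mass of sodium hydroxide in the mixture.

n(HCl) = 0.0285 × 0.644 = 0.0184 mol
Let x = n(NaOH), y = n(Na2CO3).
Titrant: 1x + 2y = 0.0184;  mass: 40.00x + 105.99y = 0.936
Solving, x = 2.82 × 10^-3 mol, y = 7.77 × 10^-3 mol
mass of NaOH = 2.82 × 10^-3 × 40.00 = 0.113 g
% NaOH = 0.113 / 0.936 × 100 = 12.1 %

12.1 %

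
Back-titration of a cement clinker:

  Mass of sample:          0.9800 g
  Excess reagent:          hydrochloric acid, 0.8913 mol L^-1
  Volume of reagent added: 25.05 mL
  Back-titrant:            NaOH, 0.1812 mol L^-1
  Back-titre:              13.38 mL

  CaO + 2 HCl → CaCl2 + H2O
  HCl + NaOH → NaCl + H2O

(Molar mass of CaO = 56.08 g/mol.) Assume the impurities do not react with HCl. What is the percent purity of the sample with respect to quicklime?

56.95 %

n(HCl) added = 0.02505 × 0.8913 = 0.02233 mol
n(NaOH) used in back-titration = 0.01338 × 0.1812 = 2.424 × 10^-3 mol
n(HCl) left over = 2.424 × 10^-3 mol (1:1 ratio)
n(HCl) consumed by analyte = 0.02233 − 2.424 × 10^-3 = 0.01990 mol
From the 1:2 ratio, n(CaO) = 1/2 × 0.01990 = 9.951 × 10^-3 mol
mass of CaO = 9.951 × 10^-3 × 56.08 = 0.5581 g
% CaO = 0.5581 / 0.9800 × 100 = 56.95 %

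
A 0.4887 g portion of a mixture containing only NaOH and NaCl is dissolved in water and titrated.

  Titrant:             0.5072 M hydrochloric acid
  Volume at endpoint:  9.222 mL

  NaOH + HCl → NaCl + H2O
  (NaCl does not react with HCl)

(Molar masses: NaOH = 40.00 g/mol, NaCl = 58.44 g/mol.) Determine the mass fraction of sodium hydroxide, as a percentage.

38.28 %

n(HCl) = 0.009222 × 0.5072 = 4.677 × 10^-3 mol
Let x = n(NaOH), y = n(NaCl).
Titrant: 1x = 4.677 × 10^-3;  mass: 40.00x + 58.44y = 0.4887
Solving, x = 4.677 × 10^-3 mol, y = 5.161 × 10^-3 mol
mass of NaOH = 4.677 × 10^-3 × 40.00 = 0.1871 g
% NaOH = 0.1871 / 0.4887 × 100 = 38.28 %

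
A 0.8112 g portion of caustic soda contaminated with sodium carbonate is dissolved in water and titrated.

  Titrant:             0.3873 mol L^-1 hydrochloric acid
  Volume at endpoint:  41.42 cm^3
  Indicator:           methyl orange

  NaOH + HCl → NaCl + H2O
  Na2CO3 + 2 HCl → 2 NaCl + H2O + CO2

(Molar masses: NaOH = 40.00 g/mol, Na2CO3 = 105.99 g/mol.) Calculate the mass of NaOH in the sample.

0.1199 g

n(HCl) = 0.04142 × 0.3873 = 0.01604 mol
Let x = n(NaOH), y = n(Na2CO3).
Titrant: 1x + 2y = 0.01604;  mass: 40.00x + 105.99y = 0.8112
Solving, x = 2.997 × 10^-3 mol, y = 6.523 × 10^-3 mol
mass of NaOH = 2.997 × 10^-3 × 40.00 = 0.1199 g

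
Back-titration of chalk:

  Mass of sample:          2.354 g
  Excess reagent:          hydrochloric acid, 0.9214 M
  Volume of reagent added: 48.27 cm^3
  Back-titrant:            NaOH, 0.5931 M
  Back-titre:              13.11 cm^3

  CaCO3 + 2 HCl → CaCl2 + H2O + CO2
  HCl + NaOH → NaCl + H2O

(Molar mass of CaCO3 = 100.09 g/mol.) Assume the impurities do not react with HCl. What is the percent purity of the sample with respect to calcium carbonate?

n(HCl) added = 0.04827 × 0.9214 = 0.04448 mol
n(NaOH) used in back-titration = 0.01311 × 0.5931 = 7.776 × 10^-3 mol
n(HCl) left over = 7.776 × 10^-3 mol (1:1 ratio)
n(HCl) consumed by analyte = 0.04448 − 7.776 × 10^-3 = 0.03670 mol
From the 1:2 ratio, n(CaCO3) = 1/2 × 0.03670 = 0.01835 mol
mass of CaCO3 = 0.01835 × 100.09 = 1.837 g
% CaCO3 = 1.837 / 2.354 × 100 = 78.02 %

78.02 %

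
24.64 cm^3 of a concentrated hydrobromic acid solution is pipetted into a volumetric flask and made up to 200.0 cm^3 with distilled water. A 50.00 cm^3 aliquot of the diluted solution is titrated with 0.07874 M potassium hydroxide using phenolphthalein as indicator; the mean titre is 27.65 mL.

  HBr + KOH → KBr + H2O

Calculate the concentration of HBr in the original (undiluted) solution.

0.3534 M

n(KOH) = 0.02765 × 0.07874 = 2.177 × 10^-3 mol
n(HBr) in the aliquot = 2.177 × 10^-3 mol (1:1 ratio)
[HBr]_dilute = 2.177 × 10^-3 / 0.05000 = 0.04354 mol/L
Dilution factor = 200.0 / 24.64 = 8.117
[HBr]_stock = 0.04354 × 8.117 = 0.3534 mol/L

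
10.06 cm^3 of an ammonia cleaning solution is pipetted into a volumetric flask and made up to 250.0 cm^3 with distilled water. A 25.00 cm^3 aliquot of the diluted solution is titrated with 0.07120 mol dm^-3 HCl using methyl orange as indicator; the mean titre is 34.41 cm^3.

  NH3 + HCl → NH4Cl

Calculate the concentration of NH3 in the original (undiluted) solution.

n(HCl) = 0.03441 × 0.07120 = 2.450 × 10^-3 mol
n(NH3) in the aliquot = 2.450 × 10^-3 mol (1:1 ratio)
[NH3]_dilute = 2.450 × 10^-3 / 0.02500 = 0.09800 mol/L
Dilution factor = 250.0 / 10.06 = 24.85
[NH3]_stock = 0.09800 × 24.85 = 2.435 mol/L

2.435 mol/L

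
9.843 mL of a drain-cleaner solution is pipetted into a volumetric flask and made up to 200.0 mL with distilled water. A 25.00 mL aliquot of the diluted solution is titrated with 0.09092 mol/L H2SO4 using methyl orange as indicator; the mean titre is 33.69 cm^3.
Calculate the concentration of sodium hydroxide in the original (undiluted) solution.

4.979 mol/L

2 NaOH + H2SO4 → Na2SO4 + 2 H2O
n(H2SO4) = 0.03369 × 0.09092 = 3.063 × 10^-3 mol
From the 2:1 ratio, n(NaOH) in the aliquot = 2/1 × 3.063 × 10^-3 = 6.126 × 10^-3 mol
[NaOH]_dilute = 6.126 × 10^-3 / 0.02500 = 0.2450 mol/L
Dilution factor = 200.0 / 9.843 = 20.32
[NaOH]_stock = 0.2450 × 20.32 = 4.979 mol/L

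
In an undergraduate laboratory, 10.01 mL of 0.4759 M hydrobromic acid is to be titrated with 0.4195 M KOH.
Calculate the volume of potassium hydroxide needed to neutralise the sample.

11.36 mL

HBr + KOH → KBr + H2O
n(HBr) = 0.01001 L × 0.4759 mol/L = 4.764 × 10^-3 mol
n(KOH) = 4.764 × 10^-3 mol (1:1 stoichiometry)
V(KOH) = 4.764 × 10^-3 mol / 0.4195 mol/L = 0.01136 L = 11.36 mL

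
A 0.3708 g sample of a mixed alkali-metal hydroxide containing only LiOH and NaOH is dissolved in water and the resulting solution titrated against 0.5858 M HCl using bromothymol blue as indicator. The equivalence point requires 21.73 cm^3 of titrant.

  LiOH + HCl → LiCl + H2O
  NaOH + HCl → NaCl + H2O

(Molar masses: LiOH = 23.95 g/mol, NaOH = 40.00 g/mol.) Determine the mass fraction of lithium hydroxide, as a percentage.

55.69 %

n(HCl) = 0.02173 × 0.5858 = 0.01273 mol
Let x = n(LiOH), y = n(NaOH).
Titrant: 1x + 1y = 0.01273;  mass: 23.95x + 40.00y = 0.3708
Solving, x = 8.622 × 10^-3 mol, y = 4.108 × 10^-3 mol
mass of LiOH = 8.622 × 10^-3 × 23.95 = 0.2065 g
% LiOH = 0.2065 / 0.3708 × 100 = 55.69 %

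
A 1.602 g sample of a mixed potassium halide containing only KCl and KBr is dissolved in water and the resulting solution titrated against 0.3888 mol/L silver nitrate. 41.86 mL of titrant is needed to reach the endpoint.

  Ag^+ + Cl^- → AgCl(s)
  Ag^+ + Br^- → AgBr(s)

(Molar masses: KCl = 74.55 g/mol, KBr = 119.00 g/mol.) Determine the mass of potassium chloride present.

0.5614 g

n(AgNO3) = 0.04186 × 0.3888 = 0.01628 mol
Let x = n(KCl), y = n(KBr).
Titrant: 1x + 1y = 0.01628;  mass: 74.55x + 119.00y = 1.602
Solving, x = 7.531 × 10^-3 mol, y = 8.744 × 10^-3 mol
mass of KCl = 7.531 × 10^-3 × 74.55 = 0.5614 g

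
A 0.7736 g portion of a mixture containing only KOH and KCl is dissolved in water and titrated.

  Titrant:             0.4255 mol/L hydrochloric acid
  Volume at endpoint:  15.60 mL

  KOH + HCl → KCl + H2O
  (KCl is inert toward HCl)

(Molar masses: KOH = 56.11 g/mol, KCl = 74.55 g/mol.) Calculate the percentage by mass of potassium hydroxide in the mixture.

n(HCl) = 0.01560 × 0.4255 = 6.638 × 10^-3 mol
Let x = n(KOH), y = n(KCl).
Titrant: 1x = 6.638 × 10^-3;  mass: 56.11x + 74.55y = 0.7736
Solving, x = 6.638 × 10^-3 mol, y = 5.381 × 10^-3 mol
mass of KOH = 6.638 × 10^-3 × 56.11 = 0.3724 g
% KOH = 0.3724 / 0.7736 × 100 = 48.14 %

48.14 %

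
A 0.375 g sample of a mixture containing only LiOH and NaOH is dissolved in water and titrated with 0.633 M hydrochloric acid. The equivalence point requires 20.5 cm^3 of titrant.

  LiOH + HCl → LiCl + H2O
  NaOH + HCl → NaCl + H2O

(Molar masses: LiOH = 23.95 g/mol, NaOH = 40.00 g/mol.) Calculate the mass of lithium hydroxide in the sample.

n(HCl) = 0.0205 × 0.633 = 0.0130 mol
Let x = n(LiOH), y = n(NaOH).
Titrant: 1x + 1y = 0.0130;  mass: 23.95x + 40.00y = 0.375
Solving, x = 8.98 × 10^-3 mol, y = 4.00 × 10^-3 mol
mass of LiOH = 8.98 × 10^-3 × 23.95 = 0.215 g

0.215 g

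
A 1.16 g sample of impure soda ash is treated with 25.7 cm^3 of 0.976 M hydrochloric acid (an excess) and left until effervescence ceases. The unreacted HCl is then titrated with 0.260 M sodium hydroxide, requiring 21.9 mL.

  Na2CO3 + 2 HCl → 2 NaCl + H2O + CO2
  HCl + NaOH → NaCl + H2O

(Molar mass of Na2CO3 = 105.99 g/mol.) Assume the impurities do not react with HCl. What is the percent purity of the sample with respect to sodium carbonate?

88.6 %

n(HCl) added = 0.0257 × 0.976 = 0.0251 mol
n(NaOH) used in back-titration = 0.0219 × 0.260 = 5.69 × 10^-3 mol
n(HCl) left over = 5.69 × 10^-3 mol (1:1 ratio)
n(HCl) consumed by analyte = 0.0251 − 5.69 × 10^-3 = 0.0194 mol
From the 1:2 ratio, n(Na2CO3) = 1/2 × 0.0194 = 9.69 × 10^-3 mol
mass of Na2CO3 = 9.69 × 10^-3 × 105.99 = 1.03 g
% Na2CO3 = 1.03 / 1.16 × 100 = 88.6 %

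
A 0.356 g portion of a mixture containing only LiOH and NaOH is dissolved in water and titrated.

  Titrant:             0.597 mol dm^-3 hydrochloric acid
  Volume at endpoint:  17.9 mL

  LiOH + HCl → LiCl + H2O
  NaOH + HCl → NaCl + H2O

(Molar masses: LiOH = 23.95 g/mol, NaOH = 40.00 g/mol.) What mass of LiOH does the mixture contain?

n(HCl) = 0.0179 × 0.597 = 0.0107 mol
Let x = n(LiOH), y = n(NaOH).
Titrant: 1x + 1y = 0.0107;  mass: 23.95x + 40.00y = 0.356
Solving, x = 4.45 × 10^-3 mol, y = 6.23 × 10^-3 mol
mass of LiOH = 4.45 × 10^-3 × 23.95 = 0.107 g

0.107 g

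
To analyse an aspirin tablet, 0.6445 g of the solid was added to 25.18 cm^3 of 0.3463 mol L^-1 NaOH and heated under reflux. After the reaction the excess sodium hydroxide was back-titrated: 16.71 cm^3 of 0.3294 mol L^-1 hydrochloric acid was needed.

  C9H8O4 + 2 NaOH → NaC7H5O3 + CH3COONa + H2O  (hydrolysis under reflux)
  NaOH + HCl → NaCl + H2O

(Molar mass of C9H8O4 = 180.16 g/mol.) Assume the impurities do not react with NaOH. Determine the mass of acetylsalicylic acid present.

0.2897 g

n(NaOH) added = 0.02518 × 0.3463 = 8.720 × 10^-3 mol
n(HCl) used in back-titration = 0.01671 × 0.3294 = 5.504 × 10^-3 mol
n(NaOH) left over = 5.504 × 10^-3 mol (1:1 ratio)
n(NaOH) consumed by analyte = 8.720 × 10^-3 − 5.504 × 10^-3 = 3.216 × 10^-3 mol
From the 1:2 ratio, n(C9H8O4) = 1/2 × 3.216 × 10^-3 = 1.608 × 10^-3 mol
mass of C9H8O4 = 1.608 × 10^-3 × 180.16 = 0.2897 g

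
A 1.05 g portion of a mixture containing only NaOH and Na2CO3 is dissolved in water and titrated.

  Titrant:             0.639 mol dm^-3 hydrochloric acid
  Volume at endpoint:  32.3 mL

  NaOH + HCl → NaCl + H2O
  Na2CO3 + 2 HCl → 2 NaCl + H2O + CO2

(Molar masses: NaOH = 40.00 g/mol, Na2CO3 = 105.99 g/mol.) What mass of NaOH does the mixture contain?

0.135 g

n(HCl) = 0.0323 × 0.639 = 0.0206 mol
Let x = n(NaOH), y = n(Na2CO3).
Titrant: 1x + 2y = 0.0206;  mass: 40.00x + 105.99y = 1.05
Solving, x = 3.37 × 10^-3 mol, y = 8.63 × 10^-3 mol
mass of NaOH = 3.37 × 10^-3 × 40.00 = 0.135 g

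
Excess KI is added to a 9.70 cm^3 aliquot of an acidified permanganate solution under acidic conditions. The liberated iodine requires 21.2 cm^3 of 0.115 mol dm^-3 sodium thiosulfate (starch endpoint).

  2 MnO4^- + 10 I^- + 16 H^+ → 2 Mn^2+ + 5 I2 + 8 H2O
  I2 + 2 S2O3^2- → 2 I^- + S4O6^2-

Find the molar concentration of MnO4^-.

n(S2O3^2-) = 0.0212 × 0.115 = 2.44 × 10^-3 mol
n(I2) = n(S2O3^2-)/2 = 1.22 × 10^-3 mol
From the 2:5 ratio, n(MnO4^-) in the aliquot = 2/5 × 1.22 × 10^-3 = 4.88 × 10^-4 mol
[MnO4^-] = 4.88 × 10^-4 / 0.00970 = 0.0503 mol/L

0.0503 mol/L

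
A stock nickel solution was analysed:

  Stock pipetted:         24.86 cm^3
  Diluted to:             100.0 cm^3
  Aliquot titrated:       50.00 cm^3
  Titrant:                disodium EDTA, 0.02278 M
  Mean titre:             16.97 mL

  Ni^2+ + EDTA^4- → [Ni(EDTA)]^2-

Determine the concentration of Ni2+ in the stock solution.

n(EDTA) = 0.01697 × 0.02278 = 3.866 × 10^-4 mol
n(Ni2+) in the aliquot = 3.866 × 10^-4 mol (1:1 ratio)
[Ni2+]_dilute = 3.866 × 10^-4 / 0.05000 = 0.007732 mol/L
Dilution factor = 100.0 / 24.86 = 4.023
[Ni2+]_stock = 0.007732 × 4.023 = 0.03110 mol/L

0.03110 M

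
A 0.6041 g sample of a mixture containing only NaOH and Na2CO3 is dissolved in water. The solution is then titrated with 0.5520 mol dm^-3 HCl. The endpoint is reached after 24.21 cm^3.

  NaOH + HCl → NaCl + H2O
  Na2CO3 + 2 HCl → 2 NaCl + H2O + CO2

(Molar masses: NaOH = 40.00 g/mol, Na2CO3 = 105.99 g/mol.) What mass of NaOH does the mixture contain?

0.3205 g

n(HCl) = 0.02421 × 0.5520 = 0.01336 mol
Let x = n(NaOH), y = n(Na2CO3).
Titrant: 1x + 2y = 0.01336;  mass: 40.00x + 105.99y = 0.6041
Solving, x = 8.012 × 10^-3 mol, y = 2.676 × 10^-3 mol
mass of NaOH = 8.012 × 10^-3 × 40.00 = 0.3205 g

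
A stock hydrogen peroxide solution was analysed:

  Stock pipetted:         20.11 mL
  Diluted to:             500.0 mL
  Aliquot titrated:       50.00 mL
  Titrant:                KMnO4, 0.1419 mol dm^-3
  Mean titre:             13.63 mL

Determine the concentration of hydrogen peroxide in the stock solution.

2.404 mol/L

2 MnO4^- + 5 H2O2 + 6 H^+ → 2 Mn^2+ + 5 O2 + 8 H2O
n(KMnO4) = 0.01363 × 0.1419 = 1.934 × 10^-3 mol
From the 5:2 ratio, n(H2O2) in the aliquot = 5/2 × 1.934 × 10^-3 = 4.835 × 10^-3 mol
[H2O2]_dilute = 4.835 × 10^-3 / 0.05000 = 0.09670 mol/L
Dilution factor = 500.0 / 20.11 = 24.86
[H2O2]_stock = 0.09670 × 24.86 = 2.404 mol/L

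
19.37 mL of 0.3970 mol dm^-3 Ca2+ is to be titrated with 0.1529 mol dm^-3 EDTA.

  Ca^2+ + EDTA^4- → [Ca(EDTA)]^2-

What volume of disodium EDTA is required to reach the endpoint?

n(Ca2+) = 0.01937 L × 0.3970 mol/L = 7.690 × 10^-3 mol
n(EDTA) = 7.690 × 10^-3 mol (1:1 stoichiometry)
V(EDTA) = 7.690 × 10^-3 mol / 0.1529 mol/L = 0.05029 L = 50.29 mL

50.29 mL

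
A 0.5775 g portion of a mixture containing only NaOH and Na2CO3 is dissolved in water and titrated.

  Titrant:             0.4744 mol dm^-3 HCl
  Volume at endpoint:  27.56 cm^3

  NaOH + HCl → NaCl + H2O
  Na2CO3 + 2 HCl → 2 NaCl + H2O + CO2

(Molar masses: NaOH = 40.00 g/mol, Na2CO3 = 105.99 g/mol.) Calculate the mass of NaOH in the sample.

0.3552 g

n(HCl) = 0.02756 × 0.4744 = 0.01307 mol
Let x = n(NaOH), y = n(Na2CO3).
Titrant: 1x + 2y = 0.01307;  mass: 40.00x + 105.99y = 0.5775
Solving, x = 8.879 × 10^-3 mol, y = 2.098 × 10^-3 mol
mass of NaOH = 8.879 × 10^-3 × 40.00 = 0.3552 g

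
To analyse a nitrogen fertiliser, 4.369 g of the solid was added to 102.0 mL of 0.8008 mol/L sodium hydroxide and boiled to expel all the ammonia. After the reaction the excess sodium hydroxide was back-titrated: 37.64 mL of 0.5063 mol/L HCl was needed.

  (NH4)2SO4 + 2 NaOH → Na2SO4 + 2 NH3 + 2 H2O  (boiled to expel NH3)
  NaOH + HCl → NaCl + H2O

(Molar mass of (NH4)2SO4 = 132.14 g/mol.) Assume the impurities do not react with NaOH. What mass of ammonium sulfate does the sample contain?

n(NaOH) added = 0.1020 × 0.8008 = 0.08168 mol
n(HCl) used in back-titration = 0.03764 × 0.5063 = 0.01906 mol
n(NaOH) left over = 0.01906 mol (1:1 ratio)
n(NaOH) consumed by analyte = 0.08168 − 0.01906 = 0.06262 mol
From the 1:2 ratio, n((NH4)2SO4) = 1/2 × 0.06262 = 0.03131 mol
mass of (NH4)2SO4 = 0.03131 × 132.14 = 4.138 g

4.138 g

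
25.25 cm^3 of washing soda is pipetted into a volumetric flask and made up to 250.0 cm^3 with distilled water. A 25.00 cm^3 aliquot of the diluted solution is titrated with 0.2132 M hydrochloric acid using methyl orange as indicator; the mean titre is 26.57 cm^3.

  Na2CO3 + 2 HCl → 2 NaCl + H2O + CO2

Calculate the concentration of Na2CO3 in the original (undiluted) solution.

1.122 M

n(HCl) = 0.02657 × 0.2132 = 5.665 × 10^-3 mol
From the 1:2 ratio, n(Na2CO3) in the aliquot = 1/2 × 5.665 × 10^-3 = 2.832 × 10^-3 mol
[Na2CO3]_dilute = 2.832 × 10^-3 / 0.02500 = 0.1133 mol/L
Dilution factor = 250.0 / 25.25 = 9.901
[Na2CO3]_stock = 0.1133 × 9.901 = 1.122 mol/L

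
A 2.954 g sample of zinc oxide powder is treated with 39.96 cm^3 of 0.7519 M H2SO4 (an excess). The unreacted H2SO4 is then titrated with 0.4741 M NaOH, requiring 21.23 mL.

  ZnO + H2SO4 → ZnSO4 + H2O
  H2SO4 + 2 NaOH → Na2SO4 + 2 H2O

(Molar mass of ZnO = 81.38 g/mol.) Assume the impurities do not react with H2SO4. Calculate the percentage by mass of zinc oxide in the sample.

68.91 %

n(H2SO4) added = 0.03996 × 0.7519 = 0.03005 mol
n(NaOH) used in back-titration = 0.02123 × 0.4741 = 0.01007 mol
From the 1:2 ratio, n(H2SO4) left over = 1/2 × 0.01007 = 5.033 × 10^-3 mol
n(H2SO4) consumed by analyte = 0.03005 − 5.033 × 10^-3 = 0.02501 mol
n(ZnO) = 0.02501 mol (1:1 ratio)
mass of ZnO = 0.02501 × 81.38 = 2.036 g
% ZnO = 2.036 / 2.954 × 100 = 68.91 %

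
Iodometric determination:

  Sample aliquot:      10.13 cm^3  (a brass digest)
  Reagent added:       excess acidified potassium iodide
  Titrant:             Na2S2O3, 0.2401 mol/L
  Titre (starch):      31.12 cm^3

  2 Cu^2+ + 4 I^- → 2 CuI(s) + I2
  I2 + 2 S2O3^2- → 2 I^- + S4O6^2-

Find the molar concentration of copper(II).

n(S2O3^2-) = 0.03112 × 0.2401 = 7.472 × 10^-3 mol
n(I2) = n(S2O3^2-)/2 = 3.736 × 10^-3 mol
From the 2:1 ratio, n(Cu2+) in the aliquot = 2/1 × 3.736 × 10^-3 = 7.472 × 10^-3 mol
[Cu2+] = 7.472 × 10^-3 / 0.01013 = 0.7376 mol/L

0.7376 mol/L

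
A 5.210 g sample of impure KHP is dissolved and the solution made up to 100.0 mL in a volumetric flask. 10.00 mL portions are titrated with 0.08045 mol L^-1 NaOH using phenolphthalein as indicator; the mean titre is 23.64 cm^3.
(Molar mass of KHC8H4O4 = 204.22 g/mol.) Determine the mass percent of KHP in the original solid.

KHC8H4O4 + NaOH → KNaC8H4O4 + H2O
n(NaOH) per titration = 0.02364 × 0.08045 = 1.902 × 10^-3 mol
n(KHC8H4O4) in each aliquot = 1.902 × 10^-3 mol (1:1 ratio)
n(KHC8H4O4) in the whole flask = 1.902 × 10^-3 × 100.0/10.00 = 0.01902 mol
mass of KHC8H4O4 = 0.01902 × 204.22 = 3.884 g
% KHC8H4O4 = 3.884 / 5.210 × 100 = 74.55 %

74.55 %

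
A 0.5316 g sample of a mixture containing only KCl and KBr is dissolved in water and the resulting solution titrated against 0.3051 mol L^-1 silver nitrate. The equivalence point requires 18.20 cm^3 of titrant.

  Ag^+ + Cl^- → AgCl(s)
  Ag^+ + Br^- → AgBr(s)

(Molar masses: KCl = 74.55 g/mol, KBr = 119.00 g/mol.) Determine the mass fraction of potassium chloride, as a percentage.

n(AgNO3) = 0.01820 × 0.3051 = 5.553 × 10^-3 mol
Let x = n(KCl), y = n(KBr).
Titrant: 1x + 1y = 5.553 × 10^-3;  mass: 74.55x + 119.00y = 0.5316
Solving, x = 2.906 × 10^-3 mol, y = 2.647 × 10^-3 mol
mass of KCl = 2.906 × 10^-3 × 74.55 = 0.2167 g
% KCl = 0.2167 / 0.5316 × 100 = 40.76 %

40.76 %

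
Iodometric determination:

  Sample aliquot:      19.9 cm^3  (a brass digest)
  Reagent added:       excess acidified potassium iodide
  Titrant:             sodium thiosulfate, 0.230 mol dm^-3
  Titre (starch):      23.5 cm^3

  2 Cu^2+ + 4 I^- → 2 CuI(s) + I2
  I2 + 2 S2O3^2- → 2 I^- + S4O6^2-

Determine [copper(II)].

0.272 mol/L

n(S2O3^2-) = 0.0235 × 0.230 = 5.41 × 10^-3 mol
n(I2) = n(S2O3^2-)/2 = 2.70 × 10^-3 mol
From the 2:1 ratio, n(Cu2+) in the aliquot = 2/1 × 2.70 × 10^-3 = 5.41 × 10^-3 mol
[Cu2+] = 5.41 × 10^-3 / 0.0199 = 0.272 mol/L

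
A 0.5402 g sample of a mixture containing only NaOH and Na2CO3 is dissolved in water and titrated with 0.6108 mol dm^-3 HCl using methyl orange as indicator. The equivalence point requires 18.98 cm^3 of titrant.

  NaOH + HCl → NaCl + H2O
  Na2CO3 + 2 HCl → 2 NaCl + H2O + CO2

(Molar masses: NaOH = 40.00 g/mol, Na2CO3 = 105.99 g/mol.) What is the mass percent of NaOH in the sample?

42.26 %

n(HCl) = 0.01898 × 0.6108 = 0.01159 mol
Let x = n(NaOH), y = n(Na2CO3).
Titrant: 1x + 2y = 0.01159;  mass: 40.00x + 105.99y = 0.5402
Solving, x = 5.708 × 10^-3 mol, y = 2.943 × 10^-3 mol
mass of NaOH = 5.708 × 10^-3 × 40.00 = 0.2283 g
% NaOH = 0.2283 / 0.5402 × 100 = 42.26 %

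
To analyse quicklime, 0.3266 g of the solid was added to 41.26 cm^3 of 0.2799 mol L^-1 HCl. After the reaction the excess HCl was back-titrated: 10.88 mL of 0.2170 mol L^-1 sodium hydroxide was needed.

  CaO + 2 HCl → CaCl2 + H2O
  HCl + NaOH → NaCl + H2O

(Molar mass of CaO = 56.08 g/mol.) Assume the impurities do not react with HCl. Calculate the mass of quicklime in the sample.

0.2576 g

n(HCl) added = 0.04126 × 0.2799 = 0.01155 mol
n(NaOH) used in back-titration = 0.01088 × 0.2170 = 2.361 × 10^-3 mol
n(HCl) left over = 2.361 × 10^-3 mol (1:1 ratio)
n(HCl) consumed by analyte = 0.01155 − 2.361 × 10^-3 = 9.188 × 10^-3 mol
From the 1:2 ratio, n(CaO) = 1/2 × 9.188 × 10^-3 = 4.594 × 10^-3 mol
mass of CaO = 4.594 × 10^-3 × 56.08 = 0.2576 g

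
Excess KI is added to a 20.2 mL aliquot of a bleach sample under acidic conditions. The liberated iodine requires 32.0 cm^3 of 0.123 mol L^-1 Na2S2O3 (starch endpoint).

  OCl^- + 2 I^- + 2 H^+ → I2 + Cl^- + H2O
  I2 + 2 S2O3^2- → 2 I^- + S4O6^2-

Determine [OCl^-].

0.0974 mol/L

n(S2O3^2-) = 0.0320 × 0.123 = 3.94 × 10^-3 mol
n(I2) = n(S2O3^2-)/2 = 1.97 × 10^-3 mol
n(OCl^-) in the aliquot = 1.97 × 10^-3 mol (1:1 ratio)
[OCl^-] = 1.97 × 10^-3 / 0.0202 = 0.0974 mol/L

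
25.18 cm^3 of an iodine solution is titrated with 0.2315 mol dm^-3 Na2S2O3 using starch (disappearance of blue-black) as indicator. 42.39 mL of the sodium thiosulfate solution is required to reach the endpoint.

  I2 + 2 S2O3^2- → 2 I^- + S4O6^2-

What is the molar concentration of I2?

n(Na2S2O3) = 0.04239 L × 0.2315 mol/L = 9.813 × 10^-3 mol
From the 1:2 mole ratio, n(I2) = 1/2 × 9.813 × 10^-3 = 4.907 × 10^-3 mol
[I2] = 4.907 × 10^-3 mol / 0.02518 L = 0.1949 mol/L

0.1949 mol/L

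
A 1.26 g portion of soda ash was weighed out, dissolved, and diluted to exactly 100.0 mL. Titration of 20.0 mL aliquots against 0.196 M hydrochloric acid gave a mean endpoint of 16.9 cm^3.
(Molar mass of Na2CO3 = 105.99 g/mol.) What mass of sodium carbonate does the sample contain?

Na2CO3 + 2 HCl → 2 NaCl + H2O + CO2
n(HCl) per titration = 0.0169 × 0.196 = 3.31 × 10^-3 mol
From the 1:2 ratio, n(Na2CO3) in each aliquot = 1/2 × 3.31 × 10^-3 = 1.66 × 10^-3 mol
n(Na2CO3) in the whole flask = 1.66 × 10^-3 × 100.0/20.0 = 8.28 × 10^-3 mol
mass of Na2CO3 = 8.28 × 10^-3 × 105.99 = 0.878 g

0.878 g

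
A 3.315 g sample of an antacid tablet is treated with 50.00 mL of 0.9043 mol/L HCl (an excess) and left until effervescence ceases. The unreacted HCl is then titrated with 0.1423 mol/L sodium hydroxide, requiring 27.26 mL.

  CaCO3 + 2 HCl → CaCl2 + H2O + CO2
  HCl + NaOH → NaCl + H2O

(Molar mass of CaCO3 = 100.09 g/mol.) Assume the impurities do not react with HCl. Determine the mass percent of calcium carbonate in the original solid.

62.40 %

n(HCl) added = 0.05000 × 0.9043 = 0.04521 mol
n(NaOH) used in back-titration = 0.02726 × 0.1423 = 3.879 × 10^-3 mol
n(HCl) left over = 3.879 × 10^-3 mol (1:1 ratio)
n(HCl) consumed by analyte = 0.04521 − 3.879 × 10^-3 = 0.04134 mol
From the 1:2 ratio, n(CaCO3) = 1/2 × 0.04134 = 0.02067 mol
mass of CaCO3 = 0.02067 × 100.09 = 2.069 g
% CaCO3 = 2.069 / 3.315 × 100 = 62.40 %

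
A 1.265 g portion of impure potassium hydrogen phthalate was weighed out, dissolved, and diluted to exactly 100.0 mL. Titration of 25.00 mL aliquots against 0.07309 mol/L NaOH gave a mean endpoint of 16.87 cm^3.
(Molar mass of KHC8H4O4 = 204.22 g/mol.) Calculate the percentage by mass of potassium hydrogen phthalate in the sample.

KHC8H4O4 + NaOH → KNaC8H4O4 + H2O
n(NaOH) per titration = 0.01687 × 0.07309 = 1.233 × 10^-3 mol
n(KHC8H4O4) in each aliquot = 1.233 × 10^-3 mol (1:1 ratio)
n(KHC8H4O4) in the whole flask = 1.233 × 10^-3 × 100.0/25.00 = 4.932 × 10^-3 mol
mass of KHC8H4O4 = 4.932 × 10^-3 × 204.22 = 1.007 g
% KHC8H4O4 = 1.007 / 1.265 × 100 = 79.62 %

79.62 %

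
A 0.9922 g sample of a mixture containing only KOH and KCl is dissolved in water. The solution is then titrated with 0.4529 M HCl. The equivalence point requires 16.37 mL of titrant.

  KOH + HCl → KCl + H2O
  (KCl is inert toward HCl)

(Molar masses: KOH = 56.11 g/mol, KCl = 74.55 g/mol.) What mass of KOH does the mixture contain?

0.4160 g

n(HCl) = 0.01637 × 0.4529 = 7.414 × 10^-3 mol
Let x = n(KOH), y = n(KCl).
Titrant: 1x = 7.414 × 10^-3;  mass: 56.11x + 74.55y = 0.9922
Solving, x = 7.414 × 10^-3 mol, y = 7.729 × 10^-3 mol
mass of KOH = 7.414 × 10^-3 × 56.11 = 0.4160 g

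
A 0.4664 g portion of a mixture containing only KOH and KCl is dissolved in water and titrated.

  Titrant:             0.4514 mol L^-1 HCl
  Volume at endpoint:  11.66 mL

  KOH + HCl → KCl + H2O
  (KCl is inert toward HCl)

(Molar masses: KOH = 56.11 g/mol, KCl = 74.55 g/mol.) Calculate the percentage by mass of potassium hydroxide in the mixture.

63.32 %

n(HCl) = 0.01166 × 0.4514 = 5.263 × 10^-3 mol
Let x = n(KOH), y = n(KCl).
Titrant: 1x = 5.263 × 10^-3;  mass: 56.11x + 74.55y = 0.4664
Solving, x = 5.263 × 10^-3 mol, y = 2.295 × 10^-3 mol
mass of KOH = 5.263 × 10^-3 × 56.11 = 0.2953 g
% KOH = 0.2953 / 0.4664 × 100 = 63.32 %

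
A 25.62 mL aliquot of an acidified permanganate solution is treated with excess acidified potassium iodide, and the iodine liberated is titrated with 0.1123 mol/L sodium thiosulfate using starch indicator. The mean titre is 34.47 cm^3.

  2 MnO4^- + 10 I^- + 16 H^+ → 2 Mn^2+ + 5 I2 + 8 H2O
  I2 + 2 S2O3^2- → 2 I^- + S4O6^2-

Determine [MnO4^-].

n(S2O3^2-) = 0.03447 × 0.1123 = 3.871 × 10^-3 mol
n(I2) = n(S2O3^2-)/2 = 1.935 × 10^-3 mol
From the 2:5 ratio, n(MnO4^-) in the aliquot = 2/5 × 1.935 × 10^-3 = 7.742 × 10^-4 mol
[MnO4^-] = 7.742 × 10^-4 / 0.02562 = 0.03022 mol/L

0.03022 mol/L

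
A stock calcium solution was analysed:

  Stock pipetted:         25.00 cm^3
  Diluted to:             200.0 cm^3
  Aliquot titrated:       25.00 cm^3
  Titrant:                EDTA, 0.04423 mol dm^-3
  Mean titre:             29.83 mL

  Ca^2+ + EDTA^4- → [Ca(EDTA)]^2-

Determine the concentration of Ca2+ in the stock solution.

0.4222 mol/L

n(EDTA) = 0.02983 × 0.04423 = 1.319 × 10^-3 mol
n(Ca2+) in the aliquot = 1.319 × 10^-3 mol (1:1 ratio)
[Ca2+]_dilute = 1.319 × 10^-3 / 0.02500 = 0.05278 mol/L
Dilution factor = 200.0 / 25.00 = 8.000
[Ca2+]_stock = 0.05278 × 8.000 = 0.4222 mol/L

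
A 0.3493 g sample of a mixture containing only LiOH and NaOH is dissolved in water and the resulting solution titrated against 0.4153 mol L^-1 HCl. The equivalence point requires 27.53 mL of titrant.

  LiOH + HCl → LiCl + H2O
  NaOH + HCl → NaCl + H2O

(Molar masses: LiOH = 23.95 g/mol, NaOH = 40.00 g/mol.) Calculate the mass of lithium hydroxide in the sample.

0.1612 g

n(HCl) = 0.02753 × 0.4153 = 0.01143 mol
Let x = n(LiOH), y = n(NaOH).
Titrant: 1x + 1y = 0.01143;  mass: 23.95x + 40.00y = 0.3493
Solving, x = 6.731 × 10^-3 mol, y = 4.702 × 10^-3 mol
mass of LiOH = 6.731 × 10^-3 × 23.95 = 0.1612 g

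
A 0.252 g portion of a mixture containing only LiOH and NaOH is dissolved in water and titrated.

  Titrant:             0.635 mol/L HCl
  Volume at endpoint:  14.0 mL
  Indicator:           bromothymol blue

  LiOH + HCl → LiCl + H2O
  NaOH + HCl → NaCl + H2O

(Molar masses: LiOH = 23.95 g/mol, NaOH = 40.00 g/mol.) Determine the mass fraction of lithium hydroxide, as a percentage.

61.3 %

n(HCl) = 0.0140 × 0.635 = 8.89 × 10^-3 mol
Let x = n(LiOH), y = n(NaOH).
Titrant: 1x + 1y = 8.89 × 10^-3;  mass: 23.95x + 40.00y = 0.252
Solving, x = 6.45 × 10^-3 mol, y = 2.44 × 10^-3 mol
mass of LiOH = 6.45 × 10^-3 × 23.95 = 0.155 g
% LiOH = 0.155 / 0.252 × 100 = 61.3 %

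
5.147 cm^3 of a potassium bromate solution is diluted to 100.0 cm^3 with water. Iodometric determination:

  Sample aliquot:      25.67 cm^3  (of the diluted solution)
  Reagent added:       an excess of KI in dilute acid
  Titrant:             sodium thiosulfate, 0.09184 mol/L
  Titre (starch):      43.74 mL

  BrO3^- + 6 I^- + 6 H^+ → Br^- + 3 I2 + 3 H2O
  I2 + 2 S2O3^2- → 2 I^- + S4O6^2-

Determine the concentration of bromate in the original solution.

0.5067 mol/L

n(S2O3^2-) = 0.04374 × 0.09184 = 4.017 × 10^-3 mol
n(I2) = n(S2O3^2-)/2 = 2.009 × 10^-3 mol
From the 1:3 ratio, n(BrO3^-) in the aliquot = 1/3 × 2.009 × 10^-3 = 6.695 × 10^-4 mol
[BrO3^-]_dilute = 6.695 × 10^-4 / 0.02567 = 0.02608 mol/L
[BrO3^-]_original = 0.02608 × 100.0/5.147 = 0.5067 mol/L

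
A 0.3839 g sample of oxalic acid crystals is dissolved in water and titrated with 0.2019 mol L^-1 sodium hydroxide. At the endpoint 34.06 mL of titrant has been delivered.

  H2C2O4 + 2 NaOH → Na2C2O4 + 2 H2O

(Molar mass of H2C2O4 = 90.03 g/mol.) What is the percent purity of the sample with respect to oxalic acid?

n(NaOH) = 0.03406 L × 0.2019 mol/L = 6.877 × 10^-3 mol
From the 1:2 ratio, n(H2C2O4) = 1/2 × 6.877 × 10^-3 = 3.438 × 10^-3 mol
mass of H2C2O4 = 3.438 × 10^-3 × 90.03 g/mol = 0.3096 g
% H2C2O4 = 0.3096 / 0.3839 × 100 = 80.63 %

80.63 %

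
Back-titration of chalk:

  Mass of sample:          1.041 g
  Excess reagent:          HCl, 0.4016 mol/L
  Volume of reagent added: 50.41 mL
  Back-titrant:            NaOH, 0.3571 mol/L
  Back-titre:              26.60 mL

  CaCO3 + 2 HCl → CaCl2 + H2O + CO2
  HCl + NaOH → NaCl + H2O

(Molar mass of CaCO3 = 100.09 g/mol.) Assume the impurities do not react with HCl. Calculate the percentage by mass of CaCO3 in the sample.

51.66 %

n(HCl) added = 0.05041 × 0.4016 = 0.02024 mol
n(NaOH) used in back-titration = 0.02660 × 0.3571 = 9.499 × 10^-3 mol
n(HCl) left over = 9.499 × 10^-3 mol (1:1 ratio)
n(HCl) consumed by analyte = 0.02024 − 9.499 × 10^-3 = 0.01075 mol
From the 1:2 ratio, n(CaCO3) = 1/2 × 0.01075 = 5.373 × 10^-3 mol
mass of CaCO3 = 5.373 × 10^-3 × 100.09 = 0.5378 g
% CaCO3 = 0.5378 / 1.041 × 100 = 51.66 %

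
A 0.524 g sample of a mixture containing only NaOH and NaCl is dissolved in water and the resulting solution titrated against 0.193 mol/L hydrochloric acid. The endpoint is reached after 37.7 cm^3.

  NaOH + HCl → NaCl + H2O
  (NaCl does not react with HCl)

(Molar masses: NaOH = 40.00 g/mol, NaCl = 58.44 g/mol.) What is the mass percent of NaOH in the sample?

n(HCl) = 0.0377 × 0.193 = 7.28 × 10^-3 mol
Let x = n(NaOH), y = n(NaCl).
Titrant: 1x = 7.28 × 10^-3;  mass: 40.00x + 58.44y = 0.524
Solving, x = 7.28 × 10^-3 mol, y = 3.99 × 10^-3 mol
mass of NaOH = 7.28 × 10^-3 × 40.00 = 0.291 g
% NaOH = 0.291 / 0.524 × 100 = 55.5 %

55.5 %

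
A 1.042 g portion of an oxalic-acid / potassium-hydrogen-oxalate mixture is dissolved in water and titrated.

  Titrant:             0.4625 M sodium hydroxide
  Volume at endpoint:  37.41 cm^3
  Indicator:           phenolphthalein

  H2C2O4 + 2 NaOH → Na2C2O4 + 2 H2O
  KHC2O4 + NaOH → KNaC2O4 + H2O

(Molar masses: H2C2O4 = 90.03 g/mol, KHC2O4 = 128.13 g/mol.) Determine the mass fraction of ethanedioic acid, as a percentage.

61.07 %

n(NaOH) = 0.03741 × 0.4625 = 0.01730 mol
Let x = n(H2C2O4), y = n(KHC2O4).
Titrant: 2x + 1y = 0.01730;  mass: 90.03x + 128.13y = 1.042
Solving, x = 7.068 × 10^-3 mol, y = 3.166 × 10^-3 mol
mass of H2C2O4 = 7.068 × 10^-3 × 90.03 = 0.6363 g
% H2C2O4 = 0.6363 / 1.042 × 100 = 61.07 %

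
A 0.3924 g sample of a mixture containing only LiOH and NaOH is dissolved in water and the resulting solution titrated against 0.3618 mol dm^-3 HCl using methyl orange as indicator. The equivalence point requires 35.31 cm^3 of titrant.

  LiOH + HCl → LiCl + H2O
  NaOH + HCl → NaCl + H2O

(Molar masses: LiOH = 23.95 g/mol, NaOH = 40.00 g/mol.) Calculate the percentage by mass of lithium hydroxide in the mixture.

45.10 %

n(HCl) = 0.03531 × 0.3618 = 0.01278 mol
Let x = n(LiOH), y = n(NaOH).
Titrant: 1x + 1y = 0.01278;  mass: 23.95x + 40.00y = 0.3924
Solving, x = 7.390 × 10^-3 mol, y = 5.385 × 10^-3 mol
mass of LiOH = 7.390 × 10^-3 × 23.95 = 0.1770 g
% LiOH = 0.1770 / 0.3924 × 100 = 45.10 %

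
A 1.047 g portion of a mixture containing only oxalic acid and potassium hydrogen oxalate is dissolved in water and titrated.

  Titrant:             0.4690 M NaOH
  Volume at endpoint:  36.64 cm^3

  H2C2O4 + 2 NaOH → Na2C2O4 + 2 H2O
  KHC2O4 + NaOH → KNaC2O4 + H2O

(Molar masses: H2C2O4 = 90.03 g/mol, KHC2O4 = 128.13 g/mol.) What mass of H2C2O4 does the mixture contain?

n(NaOH) = 0.03664 × 0.4690 = 0.01718 mol
Let x = n(H2C2O4), y = n(KHC2O4).
Titrant: 2x + 1y = 0.01718;  mass: 90.03x + 128.13y = 1.047
Solving, x = 6.947 × 10^-3 mol, y = 3.290 × 10^-3 mol
mass of H2C2O4 = 6.947 × 10^-3 × 90.03 = 0.6254 g

0.6254 g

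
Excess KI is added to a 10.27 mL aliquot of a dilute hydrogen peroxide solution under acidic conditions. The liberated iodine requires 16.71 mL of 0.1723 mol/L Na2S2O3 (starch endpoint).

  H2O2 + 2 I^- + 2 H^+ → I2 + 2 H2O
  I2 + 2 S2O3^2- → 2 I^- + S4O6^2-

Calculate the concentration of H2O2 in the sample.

0.1402 mol/L

n(S2O3^2-) = 0.01671 × 0.1723 = 2.879 × 10^-3 mol
n(I2) = n(S2O3^2-)/2 = 1.440 × 10^-3 mol
n(H2O2) in the aliquot = 1.440 × 10^-3 mol (1:1 ratio)
[H2O2] = 1.440 × 10^-3 / 0.01027 = 0.1402 mol/L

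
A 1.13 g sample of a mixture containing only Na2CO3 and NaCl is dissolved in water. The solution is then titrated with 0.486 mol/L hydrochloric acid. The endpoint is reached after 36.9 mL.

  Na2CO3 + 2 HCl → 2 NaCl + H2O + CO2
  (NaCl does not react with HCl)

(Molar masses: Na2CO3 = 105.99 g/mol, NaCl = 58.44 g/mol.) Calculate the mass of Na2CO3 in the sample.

0.950 g

n(HCl) = 0.0369 × 0.486 = 0.0179 mol
Let x = n(Na2CO3), y = n(NaCl).
Titrant: 2x = 0.0179;  mass: 105.99x + 58.44y = 1.13
Solving, x = 8.97 × 10^-3 mol, y = 3.07 × 10^-3 mol
mass of Na2CO3 = 8.97 × 10^-3 × 105.99 = 0.950 g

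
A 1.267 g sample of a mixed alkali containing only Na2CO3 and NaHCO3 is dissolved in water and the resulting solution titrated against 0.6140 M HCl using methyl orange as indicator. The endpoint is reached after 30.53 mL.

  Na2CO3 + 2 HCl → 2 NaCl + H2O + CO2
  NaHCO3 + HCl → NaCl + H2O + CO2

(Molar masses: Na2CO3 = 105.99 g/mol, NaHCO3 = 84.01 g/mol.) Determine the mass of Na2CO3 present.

n(HCl) = 0.03053 × 0.6140 = 0.01875 mol
Let x = n(Na2CO3), y = n(NaHCO3).
Titrant: 2x + 1y = 0.01875;  mass: 105.99x + 84.01y = 1.267
Solving, x = 4.962 × 10^-3 mol, y = 8.821 × 10^-3 mol
mass of Na2CO3 = 4.962 × 10^-3 × 105.99 = 0.5259 g

0.5259 g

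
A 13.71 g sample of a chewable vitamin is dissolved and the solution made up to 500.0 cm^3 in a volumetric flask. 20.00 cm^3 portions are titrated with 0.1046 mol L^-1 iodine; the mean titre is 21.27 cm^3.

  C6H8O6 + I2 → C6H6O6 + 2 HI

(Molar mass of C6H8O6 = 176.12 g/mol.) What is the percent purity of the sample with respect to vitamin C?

71.45 %

n(I2) per titration = 0.02127 × 0.1046 = 2.225 × 10^-3 mol
n(C6H8O6) in each aliquot = 2.225 × 10^-3 mol (1:1 ratio)
n(C6H8O6) in the whole flask = 2.225 × 10^-3 × 500.0/20.00 = 0.05562 mol
mass of C6H8O6 = 0.05562 × 176.12 = 9.796 g
% C6H8O6 = 9.796 / 13.71 × 100 = 71.45 %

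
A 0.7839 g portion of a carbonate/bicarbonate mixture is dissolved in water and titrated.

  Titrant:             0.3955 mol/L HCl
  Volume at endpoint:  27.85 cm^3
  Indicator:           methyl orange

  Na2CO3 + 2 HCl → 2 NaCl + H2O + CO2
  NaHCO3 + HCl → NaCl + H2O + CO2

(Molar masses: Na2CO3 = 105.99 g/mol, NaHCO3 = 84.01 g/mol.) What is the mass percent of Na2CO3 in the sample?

30.83 %

n(HCl) = 0.02785 × 0.3955 = 0.01101 mol
Let x = n(Na2CO3), y = n(NaHCO3).
Titrant: 2x + 1y = 0.01101;  mass: 105.99x + 84.01y = 0.7839
Solving, x = 2.280 × 10^-3 mol, y = 6.454 × 10^-3 mol
mass of Na2CO3 = 2.280 × 10^-3 × 105.99 = 0.2417 g
% Na2CO3 = 0.2417 / 0.7839 × 100 = 30.83 %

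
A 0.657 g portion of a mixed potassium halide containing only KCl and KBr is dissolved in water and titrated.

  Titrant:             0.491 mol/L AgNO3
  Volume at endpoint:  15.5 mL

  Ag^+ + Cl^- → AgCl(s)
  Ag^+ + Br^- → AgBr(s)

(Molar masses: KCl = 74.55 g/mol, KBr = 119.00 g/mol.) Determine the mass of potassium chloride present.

0.417 g

n(AgNO3) = 0.0155 × 0.491 = 7.61 × 10^-3 mol
Let x = n(KCl), y = n(KBr).
Titrant: 1x + 1y = 7.61 × 10^-3;  mass: 74.55x + 119.00y = 0.657
Solving, x = 5.59 × 10^-3 mol, y = 2.02 × 10^-3 mol
mass of KCl = 5.59 × 10^-3 × 74.55 = 0.417 g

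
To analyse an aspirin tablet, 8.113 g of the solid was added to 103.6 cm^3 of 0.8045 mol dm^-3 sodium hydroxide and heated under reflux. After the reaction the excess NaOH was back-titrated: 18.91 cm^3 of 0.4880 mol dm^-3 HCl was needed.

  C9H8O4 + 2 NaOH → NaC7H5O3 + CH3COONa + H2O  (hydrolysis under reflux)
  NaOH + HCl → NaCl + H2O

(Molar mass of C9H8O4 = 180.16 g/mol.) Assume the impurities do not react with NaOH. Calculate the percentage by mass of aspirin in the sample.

n(NaOH) added = 0.1036 × 0.8045 = 0.08335 mol
n(HCl) used in back-titration = 0.01891 × 0.4880 = 9.228 × 10^-3 mol
n(NaOH) left over = 9.228 × 10^-3 mol (1:1 ratio)
n(NaOH) consumed by analyte = 0.08335 − 9.228 × 10^-3 = 0.07412 mol
From the 1:2 ratio, n(C9H8O4) = 1/2 × 0.07412 = 0.03706 mol
mass of C9H8O4 = 0.03706 × 180.16 = 6.677 g
% C9H8O4 = 6.677 / 8.113 × 100 = 82.29 %

82.29 %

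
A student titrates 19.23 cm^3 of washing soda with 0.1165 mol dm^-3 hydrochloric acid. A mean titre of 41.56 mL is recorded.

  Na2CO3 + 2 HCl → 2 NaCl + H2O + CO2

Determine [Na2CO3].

n(HCl) = 0.04156 L × 0.1165 mol/L = 4.842 × 10^-3 mol
From the 1:2 mole ratio, n(Na2CO3) = 1/2 × 4.842 × 10^-3 = 2.421 × 10^-3 mol
[Na2CO3] = 2.421 × 10^-3 mol / 0.01923 L = 0.1259 mol/L

0.1259 mol/L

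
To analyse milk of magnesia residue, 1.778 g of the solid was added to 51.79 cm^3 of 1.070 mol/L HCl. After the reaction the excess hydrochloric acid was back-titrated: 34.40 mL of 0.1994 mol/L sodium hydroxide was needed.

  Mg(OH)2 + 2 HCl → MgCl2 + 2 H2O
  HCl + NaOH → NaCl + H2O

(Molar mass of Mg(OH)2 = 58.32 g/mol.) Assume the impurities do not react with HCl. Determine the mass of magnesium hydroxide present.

n(HCl) added = 0.05179 × 1.070 = 0.05542 mol
n(NaOH) used in back-titration = 0.03440 × 0.1994 = 6.859 × 10^-3 mol
n(HCl) left over = 6.859 × 10^-3 mol (1:1 ratio)
n(HCl) consumed by analyte = 0.05542 − 6.859 × 10^-3 = 0.04856 mol
From the 1:2 ratio, n(Mg(OH)2) = 1/2 × 0.04856 = 0.02428 mol
mass of Mg(OH)2 = 0.02428 × 58.32 = 1.416 g

1.416 g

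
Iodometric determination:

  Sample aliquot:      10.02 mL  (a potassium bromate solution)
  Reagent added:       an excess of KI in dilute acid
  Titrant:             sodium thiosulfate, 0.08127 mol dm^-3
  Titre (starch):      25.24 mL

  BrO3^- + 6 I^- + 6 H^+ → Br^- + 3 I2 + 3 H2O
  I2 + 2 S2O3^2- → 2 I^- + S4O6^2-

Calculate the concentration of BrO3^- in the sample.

n(S2O3^2-) = 0.02524 × 0.08127 = 2.051 × 10^-3 mol
n(I2) = n(S2O3^2-)/2 = 1.026 × 10^-3 mol
From the 1:3 ratio, n(BrO3^-) in the aliquot = 1/3 × 1.026 × 10^-3 = 3.419 × 10^-4 mol
[BrO3^-] = 3.419 × 10^-4 / 0.01002 = 0.03412 mol/L

0.03412 mol/L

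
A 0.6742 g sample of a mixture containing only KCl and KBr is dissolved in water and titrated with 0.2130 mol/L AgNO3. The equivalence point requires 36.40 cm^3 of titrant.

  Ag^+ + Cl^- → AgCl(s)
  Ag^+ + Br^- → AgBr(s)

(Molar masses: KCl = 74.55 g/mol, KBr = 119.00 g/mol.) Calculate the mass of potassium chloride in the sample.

0.4167 g

n(AgNO3) = 0.03640 × 0.2130 = 7.753 × 10^-3 mol
Let x = n(KCl), y = n(KBr).
Titrant: 1x + 1y = 7.753 × 10^-3;  mass: 74.55x + 119.00y = 0.6742
Solving, x = 5.589 × 10^-3 mol, y = 2.164 × 10^-3 mol
mass of KCl = 5.589 × 10^-3 × 74.55 = 0.4167 g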